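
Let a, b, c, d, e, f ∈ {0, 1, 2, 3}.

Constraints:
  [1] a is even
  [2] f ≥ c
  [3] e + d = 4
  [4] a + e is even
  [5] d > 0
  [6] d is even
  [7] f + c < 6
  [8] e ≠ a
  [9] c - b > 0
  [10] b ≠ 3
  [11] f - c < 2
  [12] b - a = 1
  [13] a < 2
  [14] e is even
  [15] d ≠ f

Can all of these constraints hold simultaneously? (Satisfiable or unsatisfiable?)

Setting (a, b, c, d, e, f) = (0, 1, 2, 2, 2, 3) satisfies everything: constraint 3: e + d = 4; constraint 7: f + c = 5; constraint 9: c - b = 1, and the others follow.

Satisfiable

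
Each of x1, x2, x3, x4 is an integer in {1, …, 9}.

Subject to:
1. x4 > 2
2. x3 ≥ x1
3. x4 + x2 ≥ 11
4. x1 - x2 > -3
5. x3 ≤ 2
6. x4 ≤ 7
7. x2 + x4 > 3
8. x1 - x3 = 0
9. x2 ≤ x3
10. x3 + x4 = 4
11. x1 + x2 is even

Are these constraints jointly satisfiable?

Unsatisfiable

From constraint 6: x4 ≤ 7. From constraints 5 and 9: x2 ≤ x3 ≤ 2. Hence x4 + x2 ≤ 9. But constraint 3 requires x4 + x2 ≥ 11, and 11 > 9. Contradiction.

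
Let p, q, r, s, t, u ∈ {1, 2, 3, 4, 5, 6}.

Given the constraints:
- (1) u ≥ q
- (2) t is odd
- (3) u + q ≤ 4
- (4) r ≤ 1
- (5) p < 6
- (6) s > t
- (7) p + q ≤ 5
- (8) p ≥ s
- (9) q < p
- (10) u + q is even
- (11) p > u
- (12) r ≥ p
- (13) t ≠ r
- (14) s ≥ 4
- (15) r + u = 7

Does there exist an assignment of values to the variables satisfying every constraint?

From constraints 8 and 14: p ≥ s and s ≥ 4, so p ≥ 4. From constraints 4 and 12: p ≤ r and r ≤ 1, so p ≤ 1. But 1 < 4, so no value of p works.

Unsatisfiable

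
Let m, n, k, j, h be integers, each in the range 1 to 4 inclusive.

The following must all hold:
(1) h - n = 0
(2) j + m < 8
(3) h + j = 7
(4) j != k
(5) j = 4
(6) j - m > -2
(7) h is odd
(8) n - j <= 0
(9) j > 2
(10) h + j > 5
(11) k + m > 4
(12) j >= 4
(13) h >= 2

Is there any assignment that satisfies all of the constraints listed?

The assignment m = 3, n = 3, k = 3, j = 4, h = 3 works:
  constraint 1 holds since h - n = 0.
  constraint 2 holds since j + m = 7.
The rest check out directly.

Satisfiable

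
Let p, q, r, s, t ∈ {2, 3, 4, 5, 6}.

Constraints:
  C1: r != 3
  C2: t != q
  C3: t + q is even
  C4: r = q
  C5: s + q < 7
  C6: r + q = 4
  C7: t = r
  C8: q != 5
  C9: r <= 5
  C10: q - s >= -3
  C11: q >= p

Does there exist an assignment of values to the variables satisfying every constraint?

From constraints 4 and 7, t = r = q, so t = q. But constraint 2 says t ≠ q. Contradiction.

Unsatisfiable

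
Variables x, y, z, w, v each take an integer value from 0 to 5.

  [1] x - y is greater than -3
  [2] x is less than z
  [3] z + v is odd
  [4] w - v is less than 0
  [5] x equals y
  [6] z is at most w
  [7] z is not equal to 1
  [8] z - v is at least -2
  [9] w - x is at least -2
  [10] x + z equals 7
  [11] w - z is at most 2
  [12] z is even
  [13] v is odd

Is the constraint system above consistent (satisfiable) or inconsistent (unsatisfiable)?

Setting (x, y, z, w, v) = (3, 3, 4, 4, 5) satisfies everything: constraint 1: x - y = 0; constraint 4: w - v = -1; constraint 8: z - v = -1, and the others follow.

Satisfiable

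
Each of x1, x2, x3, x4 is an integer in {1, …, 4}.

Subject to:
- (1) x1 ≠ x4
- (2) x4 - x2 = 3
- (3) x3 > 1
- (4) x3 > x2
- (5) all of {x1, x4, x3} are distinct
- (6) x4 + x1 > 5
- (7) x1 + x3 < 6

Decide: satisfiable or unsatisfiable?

One satisfying assignment is x1 = 3, x2 = 1, x3 = 2, x4 = 4.
For the less obvious constraints — constraint 2: x4 - x2 = 3; constraint 6: x4 + x1 = 7 — and the others hold by inspection.

Satisfiable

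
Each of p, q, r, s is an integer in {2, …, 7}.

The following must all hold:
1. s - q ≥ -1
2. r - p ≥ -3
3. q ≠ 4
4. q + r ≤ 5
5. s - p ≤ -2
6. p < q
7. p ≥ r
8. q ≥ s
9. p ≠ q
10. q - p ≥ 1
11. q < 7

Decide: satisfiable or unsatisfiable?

Constraints 1, 5, and 10 give p − s ≥ 2, s − q ≥ -1, q − p ≥ 1.
Adding all 3 inequalities: the left sides telescope to 0, and the right sides sum to 2 + (-1) + 1 = 2. So 0 ≥ 2, which is false.

Unsatisfiable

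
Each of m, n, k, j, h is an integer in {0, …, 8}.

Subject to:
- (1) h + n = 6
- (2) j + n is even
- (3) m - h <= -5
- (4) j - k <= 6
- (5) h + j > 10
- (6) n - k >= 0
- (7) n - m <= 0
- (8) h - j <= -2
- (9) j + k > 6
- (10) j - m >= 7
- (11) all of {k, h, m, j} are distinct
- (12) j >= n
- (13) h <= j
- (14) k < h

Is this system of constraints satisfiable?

Constraints 3, 4, 6, 7, and 8 give j − h ≥ 2, h − m ≥ 5, m − n ≥ 0, n − k ≥ 0, k − j ≥ -6.
Adding all 5 inequalities: the left sides telescope to 0, and the right sides sum to 2 + 5 + 0 + 0 + (-6) = 1. So 0 ≥ 1, which is false.

Unsatisfiable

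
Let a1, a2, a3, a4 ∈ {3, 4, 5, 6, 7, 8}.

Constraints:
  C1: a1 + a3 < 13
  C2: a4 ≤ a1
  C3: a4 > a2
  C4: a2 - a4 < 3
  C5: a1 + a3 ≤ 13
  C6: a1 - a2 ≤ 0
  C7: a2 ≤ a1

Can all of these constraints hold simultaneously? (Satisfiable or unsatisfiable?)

Constraints 2, 3, and 6 give a4 ≤ a1, a1 ≤ a2, a2 < a4. Chaining: a4 ≤ a1 ≤ a2 < a4, which forces a4 < a4 — impossible.

Unsatisfiable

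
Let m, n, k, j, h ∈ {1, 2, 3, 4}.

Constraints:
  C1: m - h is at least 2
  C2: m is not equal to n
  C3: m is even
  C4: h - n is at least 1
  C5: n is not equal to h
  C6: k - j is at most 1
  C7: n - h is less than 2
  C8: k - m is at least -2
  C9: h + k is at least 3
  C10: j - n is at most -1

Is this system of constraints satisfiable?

Unsatisfiable

Constraints 1, 4, 6, 8, and 10 give j − k ≥ -1, k − m ≥ -2, m − h ≥ 2, h − n ≥ 1, n − j ≥ 1.
Adding all 5 inequalities: the left sides telescope to 0, and the right sides sum to (-1) + (-2) + 2 + 1 + 1 = 1. So 0 ≥ 1, which is false.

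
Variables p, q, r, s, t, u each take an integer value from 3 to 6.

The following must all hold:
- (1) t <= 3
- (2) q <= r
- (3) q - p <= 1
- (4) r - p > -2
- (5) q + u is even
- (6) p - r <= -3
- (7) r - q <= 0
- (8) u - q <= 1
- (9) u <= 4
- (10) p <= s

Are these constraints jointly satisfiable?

Constraints 3, 6, and 7 give p − q ≥ -1, q − r ≥ 0, r − p ≥ 3.
Adding all 3 inequalities: the left sides telescope to 0, and the right sides sum to (-1) + 0 + 3 = 2. So 0 ≥ 2, which is false.

Unsatisfiable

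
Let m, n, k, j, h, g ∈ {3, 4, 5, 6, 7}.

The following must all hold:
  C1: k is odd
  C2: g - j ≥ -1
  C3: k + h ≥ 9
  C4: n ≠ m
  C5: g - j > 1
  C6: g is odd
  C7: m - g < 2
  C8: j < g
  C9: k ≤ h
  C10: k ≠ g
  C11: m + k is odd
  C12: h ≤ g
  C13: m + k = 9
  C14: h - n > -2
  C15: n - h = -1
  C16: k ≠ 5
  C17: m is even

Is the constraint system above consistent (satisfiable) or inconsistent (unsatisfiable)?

One satisfying assignment is m = 6, n = 5, k = 3, j = 5, h = 6, g = 7.
For the less obvious constraints — constraint 2: g - j = 2; constraint 3: k + h = 9 — and the others hold by inspection.

Satisfiable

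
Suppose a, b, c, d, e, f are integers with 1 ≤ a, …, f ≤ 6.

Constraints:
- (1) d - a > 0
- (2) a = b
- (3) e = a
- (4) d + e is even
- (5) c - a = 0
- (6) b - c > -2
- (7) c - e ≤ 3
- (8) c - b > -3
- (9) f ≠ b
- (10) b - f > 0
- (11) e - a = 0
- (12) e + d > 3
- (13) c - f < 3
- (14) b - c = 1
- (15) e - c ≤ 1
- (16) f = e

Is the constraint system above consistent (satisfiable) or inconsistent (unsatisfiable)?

From constraints 2, 3, and 16, f = e = a = b, so f = b. But constraint 9 says f ≠ b. Contradiction.

Unsatisfiable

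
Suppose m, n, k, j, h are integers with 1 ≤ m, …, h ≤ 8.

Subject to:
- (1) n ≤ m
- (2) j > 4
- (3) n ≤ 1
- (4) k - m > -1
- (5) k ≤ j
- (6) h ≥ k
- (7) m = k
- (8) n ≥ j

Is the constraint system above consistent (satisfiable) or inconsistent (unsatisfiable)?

Unsatisfiable

From constraint 2: j ≥ 5. From constraints 3 and 8: j ≤ n and n ≤ 1, so j ≤ 1. But 1 < 5, so no value of j works.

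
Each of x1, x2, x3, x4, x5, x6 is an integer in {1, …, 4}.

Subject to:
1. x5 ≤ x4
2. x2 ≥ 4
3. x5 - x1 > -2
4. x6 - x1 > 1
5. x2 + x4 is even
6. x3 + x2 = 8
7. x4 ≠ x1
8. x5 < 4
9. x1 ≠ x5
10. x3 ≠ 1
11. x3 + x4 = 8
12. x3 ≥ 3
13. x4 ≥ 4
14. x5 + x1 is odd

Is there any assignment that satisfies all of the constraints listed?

Satisfiable

One satisfying assignment is x1 = 1, x2 = 4, x3 = 4, x4 = 4, x5 = 2, x6 = 3.
For the less obvious constraints — constraint 3: x5 - x1 = 1; constraint 4: x6 - x1 = 2 — and the others hold by inspection.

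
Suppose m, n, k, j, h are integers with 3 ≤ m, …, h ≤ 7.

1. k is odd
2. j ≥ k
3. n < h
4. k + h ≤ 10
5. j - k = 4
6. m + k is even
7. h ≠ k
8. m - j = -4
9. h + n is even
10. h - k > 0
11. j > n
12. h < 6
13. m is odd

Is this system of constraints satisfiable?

Satisfiable

Take m = 3, n = 3, k = 3, j = 7, h = 5. Then constraint 4: k + h = 8; constraint 5: j - k = 4, and every other listed constraint is also met.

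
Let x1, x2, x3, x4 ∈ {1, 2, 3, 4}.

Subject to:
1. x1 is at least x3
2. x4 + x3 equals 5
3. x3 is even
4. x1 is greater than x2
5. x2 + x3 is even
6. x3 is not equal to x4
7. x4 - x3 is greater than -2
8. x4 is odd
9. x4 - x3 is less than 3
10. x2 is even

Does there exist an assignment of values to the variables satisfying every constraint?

Try x1 = 4, x2 = 2, x3 = 2, x4 = 3.
Check constraint 2: x4 + x3 = 5; constraint 7: x4 - x3 = 1; constraint 9: x4 - x3 = 1. The remaining constraints are straightforward to verify.

Satisfiable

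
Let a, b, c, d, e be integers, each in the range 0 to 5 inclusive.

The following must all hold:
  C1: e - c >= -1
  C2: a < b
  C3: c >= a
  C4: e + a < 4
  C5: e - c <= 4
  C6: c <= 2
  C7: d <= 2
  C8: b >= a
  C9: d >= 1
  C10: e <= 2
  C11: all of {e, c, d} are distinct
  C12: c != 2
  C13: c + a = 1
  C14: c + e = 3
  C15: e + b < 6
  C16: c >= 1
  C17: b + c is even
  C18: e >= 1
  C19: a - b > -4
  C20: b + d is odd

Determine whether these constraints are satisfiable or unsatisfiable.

Unsatisfiable

Constraints 6, 7, 9, 10, 16, and 18 confine each of e, c, d to the 2 values {1, 2}.
Constraint 11 requires all 3 of them to be distinct, but only 2 values are available — impossible by the pigeonhole principle.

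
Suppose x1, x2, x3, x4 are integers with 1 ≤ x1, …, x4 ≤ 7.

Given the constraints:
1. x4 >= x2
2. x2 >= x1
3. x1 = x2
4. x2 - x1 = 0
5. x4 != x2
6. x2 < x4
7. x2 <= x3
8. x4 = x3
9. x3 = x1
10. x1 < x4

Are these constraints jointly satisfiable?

From constraints 3, 8, and 9, x4 = x3 = x1 = x2, so x4 = x2. But constraint 5 says x4 ≠ x2. Contradiction.

Unsatisfiable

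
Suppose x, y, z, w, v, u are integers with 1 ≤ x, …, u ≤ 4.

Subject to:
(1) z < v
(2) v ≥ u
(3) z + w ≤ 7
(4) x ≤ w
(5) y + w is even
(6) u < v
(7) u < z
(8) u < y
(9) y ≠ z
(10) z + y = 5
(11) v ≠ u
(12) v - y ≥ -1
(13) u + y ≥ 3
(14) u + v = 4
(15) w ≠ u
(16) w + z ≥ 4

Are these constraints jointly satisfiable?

Try x = 3, y = 3, z = 2, w = 3, v = 3, u = 1.
Check constraint 3: z + w = 5; constraint 10: z + y = 5. The remaining constraints are straightforward to verify.

Satisfiable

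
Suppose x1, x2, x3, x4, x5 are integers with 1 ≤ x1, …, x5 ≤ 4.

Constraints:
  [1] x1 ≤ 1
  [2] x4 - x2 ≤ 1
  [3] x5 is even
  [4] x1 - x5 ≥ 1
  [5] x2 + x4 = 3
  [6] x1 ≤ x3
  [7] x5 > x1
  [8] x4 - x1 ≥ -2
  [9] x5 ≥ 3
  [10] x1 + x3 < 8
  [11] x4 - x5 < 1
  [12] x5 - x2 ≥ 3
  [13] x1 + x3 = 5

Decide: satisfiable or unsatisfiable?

Unsatisfiable

Constraints 2, 4, 8, and 12 give x2 − x4 ≥ -1, x4 − x1 ≥ -2, x1 − x5 ≥ 1, x5 − x2 ≥ 3.
Adding all 4 inequalities: the left sides telescope to 0, and the right sides sum to (-1) + (-2) + 1 + 3 = 1. So 0 ≥ 1, which is false.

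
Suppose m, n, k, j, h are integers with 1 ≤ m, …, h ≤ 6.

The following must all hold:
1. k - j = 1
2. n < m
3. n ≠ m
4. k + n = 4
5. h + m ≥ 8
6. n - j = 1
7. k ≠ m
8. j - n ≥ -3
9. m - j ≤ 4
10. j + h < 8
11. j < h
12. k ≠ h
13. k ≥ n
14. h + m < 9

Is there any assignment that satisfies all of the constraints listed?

Setting (m, n, k, j, h) = (4, 2, 2, 1, 4) satisfies everything: constraint 1: k - j = 1; constraint 4: k + n = 4, and the others follow.

Satisfiable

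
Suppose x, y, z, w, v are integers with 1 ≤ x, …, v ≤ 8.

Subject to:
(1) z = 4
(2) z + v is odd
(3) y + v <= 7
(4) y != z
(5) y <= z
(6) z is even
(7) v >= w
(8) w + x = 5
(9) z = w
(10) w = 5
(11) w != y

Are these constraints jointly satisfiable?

Constraint 1 fixes z = 4 and constraint 10 fixes w = 5, but constraint 9 requires z = w. Since 4 ≠ 5, contradiction.

Unsatisfiable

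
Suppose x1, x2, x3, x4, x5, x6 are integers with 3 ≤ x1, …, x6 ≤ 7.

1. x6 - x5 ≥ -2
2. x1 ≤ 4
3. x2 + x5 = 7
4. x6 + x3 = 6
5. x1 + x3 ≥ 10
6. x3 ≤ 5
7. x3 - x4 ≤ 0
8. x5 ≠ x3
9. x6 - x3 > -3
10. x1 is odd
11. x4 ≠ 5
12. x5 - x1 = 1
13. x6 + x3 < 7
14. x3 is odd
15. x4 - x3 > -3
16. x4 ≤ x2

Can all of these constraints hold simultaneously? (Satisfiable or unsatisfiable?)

From constraint 2: x1 ≤ 4. From constraint 6: x3 ≤ 5. Hence x1 + x3 ≤ 9. But constraint 5 requires x1 + x3 ≥ 10, and 10 > 9. Contradiction.

Unsatisfiable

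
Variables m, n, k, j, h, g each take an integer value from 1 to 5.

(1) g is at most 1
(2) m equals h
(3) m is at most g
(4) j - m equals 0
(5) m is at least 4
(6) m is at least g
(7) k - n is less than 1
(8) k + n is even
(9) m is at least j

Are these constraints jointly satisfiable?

Unsatisfiable

From constraint 5: m ≥ 4. From constraints 1 and 3: m ≤ g and g ≤ 1, so m ≤ 1. But 1 < 4, so no value of m works.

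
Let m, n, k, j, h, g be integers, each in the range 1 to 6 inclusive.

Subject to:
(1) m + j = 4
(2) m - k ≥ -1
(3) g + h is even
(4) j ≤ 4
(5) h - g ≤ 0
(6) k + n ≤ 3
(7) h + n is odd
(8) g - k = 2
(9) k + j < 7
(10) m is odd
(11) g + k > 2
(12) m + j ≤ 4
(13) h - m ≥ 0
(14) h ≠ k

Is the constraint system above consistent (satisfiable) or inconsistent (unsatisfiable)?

Setting (m, n, k, j, h, g) = (1, 2, 1, 3, 3, 3) satisfies everything: constraint 1: m + j = 4; constraint 2: m - k = 0; constraint 5: h - g = 0, and the others follow.

Satisfiable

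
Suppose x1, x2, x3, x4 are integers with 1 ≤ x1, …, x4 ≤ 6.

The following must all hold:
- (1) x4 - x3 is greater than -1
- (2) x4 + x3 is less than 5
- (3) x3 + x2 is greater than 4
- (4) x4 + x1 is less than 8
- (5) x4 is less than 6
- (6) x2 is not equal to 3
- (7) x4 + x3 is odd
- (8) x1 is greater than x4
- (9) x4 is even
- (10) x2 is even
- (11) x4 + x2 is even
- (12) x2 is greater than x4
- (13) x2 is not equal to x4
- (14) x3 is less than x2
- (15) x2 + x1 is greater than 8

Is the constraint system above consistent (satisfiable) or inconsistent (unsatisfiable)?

Satisfiable

The assignment x1 = 3, x2 = 6, x3 = 1, x4 = 2 works:
  constraint 1 holds since x4 - x3 = 1.
  constraint 2 holds since x4 + x3 = 3.
  constraint 3 holds since x3 + x2 = 7.
The rest check out directly.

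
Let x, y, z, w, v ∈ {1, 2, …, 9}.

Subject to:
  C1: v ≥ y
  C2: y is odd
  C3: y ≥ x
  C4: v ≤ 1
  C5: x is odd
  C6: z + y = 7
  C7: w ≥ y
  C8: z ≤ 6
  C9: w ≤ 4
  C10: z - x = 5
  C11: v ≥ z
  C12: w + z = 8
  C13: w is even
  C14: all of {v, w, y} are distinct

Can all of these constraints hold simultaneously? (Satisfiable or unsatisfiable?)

From constraints 4 and 11: z ≤ v ≤ 1. From constraints 7 and 9: y ≤ w ≤ 4. Hence z + y ≤ 5. But constraint 6 requires z + y = 7, and 7 > 5. Contradiction.

Unsatisfiable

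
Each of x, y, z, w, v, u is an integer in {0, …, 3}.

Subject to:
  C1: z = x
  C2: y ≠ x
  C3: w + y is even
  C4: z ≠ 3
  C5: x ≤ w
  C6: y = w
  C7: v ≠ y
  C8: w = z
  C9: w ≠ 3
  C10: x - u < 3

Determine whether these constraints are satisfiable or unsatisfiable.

Unsatisfiable

From constraints 1, 6, and 8, y = w = z = x, so y = x. But constraint 2 says y ≠ x. Contradiction.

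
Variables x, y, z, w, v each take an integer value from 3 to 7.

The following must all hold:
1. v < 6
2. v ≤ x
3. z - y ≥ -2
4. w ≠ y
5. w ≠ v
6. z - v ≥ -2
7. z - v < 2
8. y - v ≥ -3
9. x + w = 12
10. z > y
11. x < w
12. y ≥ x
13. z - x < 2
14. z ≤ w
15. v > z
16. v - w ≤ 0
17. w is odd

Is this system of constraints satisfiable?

Constraints 2, 10, 12, and 15 give z < v, v ≤ x, x ≤ y, y < z. Chaining: z < v ≤ x ≤ y < z, which forces z < z — impossible.

Unsatisfiable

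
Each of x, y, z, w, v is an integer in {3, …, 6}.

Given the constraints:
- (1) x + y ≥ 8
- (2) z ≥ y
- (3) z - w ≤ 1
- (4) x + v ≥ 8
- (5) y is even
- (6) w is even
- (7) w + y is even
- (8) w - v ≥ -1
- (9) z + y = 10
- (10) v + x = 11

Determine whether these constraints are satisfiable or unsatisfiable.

Satisfiable

Take x = 6, y = 4, z = 6, w = 6, v = 5. Then constraint 1: x + y = 10; constraint 3: z - w = 0, and every other listed constraint is also met.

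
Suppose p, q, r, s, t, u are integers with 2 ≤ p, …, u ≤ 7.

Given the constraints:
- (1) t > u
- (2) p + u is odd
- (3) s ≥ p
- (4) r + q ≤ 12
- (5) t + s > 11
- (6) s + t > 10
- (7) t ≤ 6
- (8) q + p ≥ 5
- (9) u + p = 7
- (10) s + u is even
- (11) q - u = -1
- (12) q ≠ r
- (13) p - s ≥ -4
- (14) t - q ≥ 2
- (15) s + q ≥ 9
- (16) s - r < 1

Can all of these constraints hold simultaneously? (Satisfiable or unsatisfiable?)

Try p = 3, q = 3, r = 6, s = 6, t = 6, u = 4.
Check constraint 4: r + q = 9; constraint 5: t + s = 12; constraint 6: s + t = 12. The remaining constraints are straightforward to verify.

Satisfiable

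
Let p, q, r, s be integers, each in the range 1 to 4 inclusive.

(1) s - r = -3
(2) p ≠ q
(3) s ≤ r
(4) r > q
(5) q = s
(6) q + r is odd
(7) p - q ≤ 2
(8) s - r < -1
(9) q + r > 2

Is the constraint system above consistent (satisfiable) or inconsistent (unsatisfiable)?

Satisfiable

Try p = 3, q = 1, r = 4, s = 1.
Check constraint 1: s - r = -3; constraint 7: p - q = 2; constraint 8: s - r = -3. The remaining constraints are straightforward to verify.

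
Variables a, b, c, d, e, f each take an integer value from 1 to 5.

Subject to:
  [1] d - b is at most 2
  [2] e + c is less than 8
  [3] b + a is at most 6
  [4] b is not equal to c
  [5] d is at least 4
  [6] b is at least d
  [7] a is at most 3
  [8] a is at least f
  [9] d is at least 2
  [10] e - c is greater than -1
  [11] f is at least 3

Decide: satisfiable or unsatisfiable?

Unsatisfiable

From constraints 5 and 6: b ≥ d ≥ 4. From constraints 8 and 11: a ≥ f ≥ 3. Hence b + a ≥ 7. But constraint 3 requires b + a ≤ 6, and 6 < 7. Contradiction.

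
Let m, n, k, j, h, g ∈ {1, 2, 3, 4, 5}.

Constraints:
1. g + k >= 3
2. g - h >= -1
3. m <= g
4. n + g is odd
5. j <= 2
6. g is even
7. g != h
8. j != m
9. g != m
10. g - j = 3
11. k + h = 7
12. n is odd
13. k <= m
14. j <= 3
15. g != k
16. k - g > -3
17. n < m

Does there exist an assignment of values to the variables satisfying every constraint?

Take m = 2, n = 1, k = 2, j = 1, h = 5, g = 4. Then constraint 1: g + k = 6; constraint 2: g - h = -1; constraint 10: g - j = 3, and every other listed constraint is also met.

Satisfiable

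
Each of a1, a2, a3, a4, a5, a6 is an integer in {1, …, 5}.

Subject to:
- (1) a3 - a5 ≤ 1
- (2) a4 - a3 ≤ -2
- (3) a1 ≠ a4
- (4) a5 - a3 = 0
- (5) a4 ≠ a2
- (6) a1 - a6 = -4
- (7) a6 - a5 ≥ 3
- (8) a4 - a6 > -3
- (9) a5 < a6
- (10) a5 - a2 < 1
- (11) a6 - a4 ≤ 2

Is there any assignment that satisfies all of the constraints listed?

Constraints 1, 2, 7, and 11 give a4 − a6 ≥ -2, a6 − a5 ≥ 3, a5 − a3 ≥ -1, a3 − a4 ≥ 2.
Adding all 4 inequalities: the left sides telescope to 0, and the right sides sum to (-2) + 3 + (-1) + 2 = 2. So 0 ≥ 2, which is false.

Unsatisfiable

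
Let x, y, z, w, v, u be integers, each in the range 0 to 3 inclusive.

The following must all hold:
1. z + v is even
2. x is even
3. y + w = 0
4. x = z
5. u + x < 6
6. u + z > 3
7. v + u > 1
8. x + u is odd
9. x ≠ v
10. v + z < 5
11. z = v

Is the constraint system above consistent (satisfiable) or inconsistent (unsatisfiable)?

Unsatisfiable

From constraints 4 and 11, x = z = v, so x = v. But constraint 9 says x ≠ v. Contradiction.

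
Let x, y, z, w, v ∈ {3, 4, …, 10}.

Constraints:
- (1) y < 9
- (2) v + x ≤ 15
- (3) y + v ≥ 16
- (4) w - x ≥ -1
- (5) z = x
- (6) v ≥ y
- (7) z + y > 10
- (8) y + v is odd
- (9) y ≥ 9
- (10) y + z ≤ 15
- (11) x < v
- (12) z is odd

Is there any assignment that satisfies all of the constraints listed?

Unsatisfiable

From constraint 9: y ≥ 9. From constraint 1: y ≤ 8. But 8 < 9, so no value of y works.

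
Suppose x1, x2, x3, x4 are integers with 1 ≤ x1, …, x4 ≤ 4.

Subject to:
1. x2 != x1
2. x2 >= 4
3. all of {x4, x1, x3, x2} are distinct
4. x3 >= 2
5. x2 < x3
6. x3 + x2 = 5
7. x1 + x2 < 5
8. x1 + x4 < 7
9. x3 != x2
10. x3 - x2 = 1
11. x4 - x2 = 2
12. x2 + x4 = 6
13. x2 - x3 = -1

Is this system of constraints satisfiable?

From constraint 4: x3 ≥ 2. From constraint 2: x2 ≥ 4. Hence x3 + x2 ≥ 6. But constraint 6 requires x3 + x2 = 5, and 5 < 6. Contradiction.

Unsatisfiable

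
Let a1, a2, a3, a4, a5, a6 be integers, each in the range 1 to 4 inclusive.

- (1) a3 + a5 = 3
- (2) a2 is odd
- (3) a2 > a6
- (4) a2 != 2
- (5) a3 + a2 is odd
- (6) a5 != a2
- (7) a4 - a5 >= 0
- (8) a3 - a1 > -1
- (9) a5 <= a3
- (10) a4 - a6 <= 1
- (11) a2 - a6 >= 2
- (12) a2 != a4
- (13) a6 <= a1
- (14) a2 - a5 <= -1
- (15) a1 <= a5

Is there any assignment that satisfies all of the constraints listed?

Unsatisfiable

Constraints 7, 10, 11, and 14 give a5 − a2 ≥ 1, a2 − a6 ≥ 2, a6 − a4 ≥ -1, a4 − a5 ≥ 0.
Adding all 4 inequalities: the left sides telescope to 0, and the right sides sum to 1 + 2 + (-1) + 0 = 2. So 0 ≥ 2, which is false.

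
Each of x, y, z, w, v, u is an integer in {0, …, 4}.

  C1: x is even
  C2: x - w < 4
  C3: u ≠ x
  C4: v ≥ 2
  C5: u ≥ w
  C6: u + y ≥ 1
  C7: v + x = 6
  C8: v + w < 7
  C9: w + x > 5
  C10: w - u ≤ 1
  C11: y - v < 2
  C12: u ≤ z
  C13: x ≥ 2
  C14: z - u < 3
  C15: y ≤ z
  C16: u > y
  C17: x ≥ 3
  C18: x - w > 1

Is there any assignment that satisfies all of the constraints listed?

The assignment x = 4, y = 1, z = 3, w = 2, v = 2, u = 2 works:
  constraint 2 holds since x - w = 2.
  constraint 6 holds since u + y = 3.
  constraint 7 holds since v + x = 6.
The rest check out directly.

Satisfiable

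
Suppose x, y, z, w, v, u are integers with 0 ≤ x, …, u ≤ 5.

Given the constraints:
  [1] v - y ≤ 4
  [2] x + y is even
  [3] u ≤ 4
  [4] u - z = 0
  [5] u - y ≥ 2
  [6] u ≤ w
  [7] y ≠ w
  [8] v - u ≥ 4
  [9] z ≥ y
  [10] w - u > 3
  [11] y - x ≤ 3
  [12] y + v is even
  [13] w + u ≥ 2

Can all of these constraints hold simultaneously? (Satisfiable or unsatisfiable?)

Unsatisfiable

Constraints 1, 5, and 8 give y − v ≥ -4, v − u ≥ 4, u − y ≥ 2.
Adding all 3 inequalities: the left sides telescope to 0, and the right sides sum to (-4) + 4 + 2 = 2. So 0 ≥ 2, which is false.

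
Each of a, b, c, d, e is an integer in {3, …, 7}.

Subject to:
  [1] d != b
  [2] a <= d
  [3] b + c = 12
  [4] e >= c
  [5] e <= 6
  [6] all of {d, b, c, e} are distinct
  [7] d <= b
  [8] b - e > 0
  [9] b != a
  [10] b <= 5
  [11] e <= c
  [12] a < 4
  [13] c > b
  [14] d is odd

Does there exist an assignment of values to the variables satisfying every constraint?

Unsatisfiable

From constraint 10: b ≤ 5. From constraints 4 and 5: c ≤ e ≤ 6. Hence b + c ≤ 11. But constraint 3 requires b + c = 12, and 12 > 11. Contradiction.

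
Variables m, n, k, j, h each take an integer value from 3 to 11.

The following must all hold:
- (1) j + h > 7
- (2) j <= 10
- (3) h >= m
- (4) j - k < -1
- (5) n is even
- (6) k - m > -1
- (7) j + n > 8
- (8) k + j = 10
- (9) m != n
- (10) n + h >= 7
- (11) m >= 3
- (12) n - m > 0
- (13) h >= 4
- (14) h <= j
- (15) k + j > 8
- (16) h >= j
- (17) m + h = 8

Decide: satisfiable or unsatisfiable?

Take m = 4, n = 6, k = 6, j = 4, h = 4. Then constraint 1: j + h = 8; constraint 4: j - k = -2, and every other listed constraint is also met.

Satisfiable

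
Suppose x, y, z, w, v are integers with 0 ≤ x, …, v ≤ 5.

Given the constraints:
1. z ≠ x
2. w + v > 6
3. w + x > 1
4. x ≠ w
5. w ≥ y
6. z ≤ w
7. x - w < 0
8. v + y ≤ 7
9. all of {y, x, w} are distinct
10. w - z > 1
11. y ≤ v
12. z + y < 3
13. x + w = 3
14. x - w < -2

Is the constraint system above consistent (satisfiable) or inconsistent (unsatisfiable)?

Setting (x, y, z, w, v) = (0, 1, 1, 3, 4) satisfies everything: constraint 2: w + v = 7; constraint 3: w + x = 3; constraint 7: x - w = -3, and the others follow.

Satisfiable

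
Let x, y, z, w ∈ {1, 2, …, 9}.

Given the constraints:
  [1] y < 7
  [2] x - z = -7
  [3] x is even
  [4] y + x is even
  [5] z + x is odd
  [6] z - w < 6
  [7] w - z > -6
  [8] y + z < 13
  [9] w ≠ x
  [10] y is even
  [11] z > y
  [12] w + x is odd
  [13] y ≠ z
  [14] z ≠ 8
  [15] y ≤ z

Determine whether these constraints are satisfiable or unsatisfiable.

One satisfying assignment is x = 2, y = 2, z = 9, w = 5.
For the less obvious constraints — constraint 2: x - z = -7; constraint 6: z - w = 4 — and the others hold by inspection.

Satisfiable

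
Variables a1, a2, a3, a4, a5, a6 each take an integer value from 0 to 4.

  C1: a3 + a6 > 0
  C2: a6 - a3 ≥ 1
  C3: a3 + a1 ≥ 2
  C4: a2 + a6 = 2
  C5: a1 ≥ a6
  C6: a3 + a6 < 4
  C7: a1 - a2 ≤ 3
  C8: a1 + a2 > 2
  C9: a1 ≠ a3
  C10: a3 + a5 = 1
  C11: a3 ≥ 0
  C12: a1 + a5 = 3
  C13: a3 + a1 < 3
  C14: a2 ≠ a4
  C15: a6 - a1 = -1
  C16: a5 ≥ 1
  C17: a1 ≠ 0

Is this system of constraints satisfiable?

Try a1 = 2, a2 = 1, a3 = 0, a4 = 2, a5 = 1, a6 = 1.
Check constraint 1: a3 + a6 = 1; constraint 2: a6 - a3 = 1; constraint 3: a3 + a1 = 2. The remaining constraints are straightforward to verify.

Satisfiable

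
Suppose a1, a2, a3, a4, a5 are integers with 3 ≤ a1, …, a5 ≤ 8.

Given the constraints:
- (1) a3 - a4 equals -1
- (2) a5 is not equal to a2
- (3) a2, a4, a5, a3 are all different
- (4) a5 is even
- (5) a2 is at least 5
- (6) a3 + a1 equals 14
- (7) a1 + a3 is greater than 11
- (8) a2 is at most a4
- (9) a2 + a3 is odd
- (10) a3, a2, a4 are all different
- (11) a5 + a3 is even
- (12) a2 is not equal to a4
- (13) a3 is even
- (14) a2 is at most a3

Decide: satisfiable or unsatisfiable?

One satisfying assignment is a1 = 8, a2 = 5, a3 = 6, a4 = 7, a5 = 8.
For the less obvious constraints — constraint 1: a3 - a4 = -1; constraint 6: a3 + a1 = 14; constraint 7: a1 + a3 = 14 — and the others hold by inspection.

Satisfiable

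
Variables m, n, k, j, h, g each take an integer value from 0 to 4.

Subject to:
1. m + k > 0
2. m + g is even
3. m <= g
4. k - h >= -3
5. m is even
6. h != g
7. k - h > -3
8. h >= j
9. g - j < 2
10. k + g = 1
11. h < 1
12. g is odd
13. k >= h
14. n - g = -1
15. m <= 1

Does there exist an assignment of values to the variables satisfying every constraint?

Constraint 5 makes m even and constraint 12 makes g odd, so m + g must be odd. Constraint 2 says m + g is even — contradiction.

Unsatisfiable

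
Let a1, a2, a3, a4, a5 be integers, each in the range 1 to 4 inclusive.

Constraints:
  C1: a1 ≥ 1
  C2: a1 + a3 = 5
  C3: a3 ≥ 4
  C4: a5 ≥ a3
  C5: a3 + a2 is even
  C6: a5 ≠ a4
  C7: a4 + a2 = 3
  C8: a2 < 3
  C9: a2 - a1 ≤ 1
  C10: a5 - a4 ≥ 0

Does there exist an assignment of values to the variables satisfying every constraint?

Satisfiable

One satisfying assignment is a1 = 1, a2 = 2, a3 = 4, a4 = 1, a5 = 4.
For the less obvious constraints — constraint 2: a1 + a3 = 5; constraint 7: a4 + a2 = 3; constraint 9: a2 - a1 = 1 — and the others hold by inspection.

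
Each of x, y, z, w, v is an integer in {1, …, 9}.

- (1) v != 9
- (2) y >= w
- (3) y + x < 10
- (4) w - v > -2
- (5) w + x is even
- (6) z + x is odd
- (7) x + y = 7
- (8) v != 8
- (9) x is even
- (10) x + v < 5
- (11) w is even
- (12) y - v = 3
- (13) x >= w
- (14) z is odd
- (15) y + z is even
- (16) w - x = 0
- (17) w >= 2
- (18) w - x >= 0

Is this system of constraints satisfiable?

Try x = 2, y = 5, z = 7, w = 2, v = 2.
Check constraint 3: y + x = 7; constraint 4: w - v = 0; constraint 7: x + y = 7. The remaining constraints are straightforward to verify.

Satisfiable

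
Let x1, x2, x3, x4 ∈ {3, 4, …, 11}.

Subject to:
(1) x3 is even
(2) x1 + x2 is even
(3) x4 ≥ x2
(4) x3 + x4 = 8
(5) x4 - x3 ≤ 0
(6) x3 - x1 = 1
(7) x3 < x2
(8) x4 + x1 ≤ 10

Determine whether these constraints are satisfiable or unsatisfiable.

Constraints 3, 5, and 7 give x3 < x2, x2 ≤ x4, x4 ≤ x3. Chaining: x3 < x2 ≤ x4 ≤ x3, which forces x3 < x3 — impossible.

Unsatisfiable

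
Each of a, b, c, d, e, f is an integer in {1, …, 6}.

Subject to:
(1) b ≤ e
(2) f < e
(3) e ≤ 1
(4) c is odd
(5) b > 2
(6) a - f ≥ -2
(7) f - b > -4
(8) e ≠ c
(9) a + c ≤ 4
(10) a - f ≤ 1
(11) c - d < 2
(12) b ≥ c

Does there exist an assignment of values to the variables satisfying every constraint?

From constraint 5: b ≥ 3. From constraints 1 and 3: b ≤ e and e ≤ 1, so b ≤ 1. But 1 < 3, so no value of b works.

Unsatisfiable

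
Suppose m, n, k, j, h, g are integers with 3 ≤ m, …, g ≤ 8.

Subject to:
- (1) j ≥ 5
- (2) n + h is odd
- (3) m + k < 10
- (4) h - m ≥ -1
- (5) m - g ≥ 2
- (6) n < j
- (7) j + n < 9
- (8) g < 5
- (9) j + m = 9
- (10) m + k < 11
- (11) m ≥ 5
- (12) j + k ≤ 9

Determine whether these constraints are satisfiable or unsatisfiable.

From constraint 1: j ≥ 5. From constraint 11: m ≥ 5. Hence j + m ≥ 10. But constraint 9 requires j + m = 9, and 9 < 10. Contradiction.

Unsatisfiable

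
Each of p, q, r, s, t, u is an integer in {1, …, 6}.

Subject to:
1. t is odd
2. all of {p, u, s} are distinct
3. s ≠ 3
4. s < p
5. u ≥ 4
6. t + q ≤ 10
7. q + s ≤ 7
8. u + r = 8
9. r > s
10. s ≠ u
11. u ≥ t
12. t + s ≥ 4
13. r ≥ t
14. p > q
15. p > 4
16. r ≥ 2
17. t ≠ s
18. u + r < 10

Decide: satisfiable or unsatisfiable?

Try p = 6, q = 4, r = 3, s = 1, t = 3, u = 5.
Check constraint 6: t + q = 7; constraint 7: q + s = 5. The remaining constraints are straightforward to verify.

Satisfiable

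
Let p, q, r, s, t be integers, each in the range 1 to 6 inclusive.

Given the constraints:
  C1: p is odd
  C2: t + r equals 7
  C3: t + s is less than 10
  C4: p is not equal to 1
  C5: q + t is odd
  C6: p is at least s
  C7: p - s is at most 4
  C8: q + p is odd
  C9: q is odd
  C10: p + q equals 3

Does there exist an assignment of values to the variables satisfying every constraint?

Unsatisfiable

Constraint 9 makes q odd and constraint 1 makes p odd, so q + p must be even. Constraint 8 says q + p is odd — contradiction.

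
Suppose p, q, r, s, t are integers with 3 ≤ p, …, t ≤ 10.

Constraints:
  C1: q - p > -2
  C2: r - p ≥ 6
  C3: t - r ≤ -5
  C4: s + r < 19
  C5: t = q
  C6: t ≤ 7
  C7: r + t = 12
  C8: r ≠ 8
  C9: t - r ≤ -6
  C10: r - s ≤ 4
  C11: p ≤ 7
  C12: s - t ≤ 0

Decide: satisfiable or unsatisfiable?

Unsatisfiable

Constraints 9, 10, and 12 give t − s ≥ 0, s − r ≥ -4, r − t ≥ 6.
Adding all 3 inequalities: the left sides telescope to 0, and the right sides sum to 0 + (-4) + 6 = 2. So 0 ≥ 2, which is false.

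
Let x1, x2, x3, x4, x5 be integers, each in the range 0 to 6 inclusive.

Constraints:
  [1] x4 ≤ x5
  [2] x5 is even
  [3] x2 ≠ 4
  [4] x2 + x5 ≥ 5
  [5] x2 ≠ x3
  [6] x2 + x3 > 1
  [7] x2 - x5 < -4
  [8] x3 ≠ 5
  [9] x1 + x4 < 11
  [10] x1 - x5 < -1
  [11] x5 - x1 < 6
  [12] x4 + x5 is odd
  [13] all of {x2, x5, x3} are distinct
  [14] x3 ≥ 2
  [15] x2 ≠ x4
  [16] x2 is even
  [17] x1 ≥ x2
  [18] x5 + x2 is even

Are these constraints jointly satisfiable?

The assignment x1 = 3, x2 = 0, x3 = 3, x4 = 5, x5 = 6 works:
  constraint 4 holds since x2 + x5 = 6.
  constraint 6 holds since x2 + x3 = 3.
The rest check out directly.

Satisfiable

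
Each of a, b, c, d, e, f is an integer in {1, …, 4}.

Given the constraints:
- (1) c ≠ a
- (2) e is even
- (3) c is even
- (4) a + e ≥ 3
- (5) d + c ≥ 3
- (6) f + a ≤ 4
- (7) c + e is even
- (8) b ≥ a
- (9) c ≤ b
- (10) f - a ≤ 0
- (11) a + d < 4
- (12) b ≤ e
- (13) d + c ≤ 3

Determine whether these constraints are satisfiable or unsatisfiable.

Satisfiable

Take a = 1, b = 2, c = 2, d = 1, e = 2, f = 1. Then constraint 4: a + e = 3; constraint 5: d + c = 3; constraint 6: f + a = 2, and every other listed constraint is also met.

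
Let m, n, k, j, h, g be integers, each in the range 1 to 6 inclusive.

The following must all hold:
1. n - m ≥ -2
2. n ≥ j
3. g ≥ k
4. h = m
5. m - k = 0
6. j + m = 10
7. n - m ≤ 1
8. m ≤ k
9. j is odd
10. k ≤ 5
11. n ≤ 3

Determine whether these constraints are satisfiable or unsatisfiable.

Unsatisfiable

From constraints 2 and 11: j ≤ n ≤ 3. From constraints 8 and 10: m ≤ k ≤ 5. Hence j + m ≤ 8. But constraint 6 requires j + m = 10, and 10 > 8. Contradiction.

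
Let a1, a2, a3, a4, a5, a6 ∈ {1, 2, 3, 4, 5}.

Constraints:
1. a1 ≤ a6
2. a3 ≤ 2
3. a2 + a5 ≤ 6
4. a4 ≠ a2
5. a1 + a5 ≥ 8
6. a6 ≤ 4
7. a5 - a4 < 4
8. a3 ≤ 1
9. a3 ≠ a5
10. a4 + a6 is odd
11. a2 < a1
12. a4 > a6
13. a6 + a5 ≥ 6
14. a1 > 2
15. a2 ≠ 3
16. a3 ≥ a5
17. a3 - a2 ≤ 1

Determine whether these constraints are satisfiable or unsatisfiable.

From constraints 1 and 6: a1 ≤ a6 ≤ 4. From constraints 2 and 16: a5 ≤ a3 ≤ 2. Hence a1 + a5 ≤ 6. But constraint 5 requires a1 + a5 ≥ 8, and 8 > 6. Contradiction.

Unsatisfiable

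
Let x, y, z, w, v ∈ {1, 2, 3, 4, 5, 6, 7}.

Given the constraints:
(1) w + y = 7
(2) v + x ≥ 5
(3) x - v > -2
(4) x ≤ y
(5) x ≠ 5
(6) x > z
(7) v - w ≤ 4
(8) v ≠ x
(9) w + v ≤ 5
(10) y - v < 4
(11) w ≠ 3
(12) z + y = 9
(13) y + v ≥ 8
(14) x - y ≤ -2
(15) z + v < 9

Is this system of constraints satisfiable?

Satisfiable

Try x = 4, y = 6, z = 3, w = 1, v = 3.
Check constraint 1: w + y = 7; constraint 2: v + x = 7. The remaining constraints are straightforward to verify.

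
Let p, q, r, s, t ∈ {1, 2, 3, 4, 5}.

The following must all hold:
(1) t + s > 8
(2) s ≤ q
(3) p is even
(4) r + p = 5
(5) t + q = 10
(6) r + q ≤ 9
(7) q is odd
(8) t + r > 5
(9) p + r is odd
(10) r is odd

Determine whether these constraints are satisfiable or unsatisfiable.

Satisfiable

Try p = 2, q = 5, r = 3, s = 5, t = 5.
Check constraint 1: t + s = 10; constraint 4: r + p = 5. The remaining constraints are straightforward to verify.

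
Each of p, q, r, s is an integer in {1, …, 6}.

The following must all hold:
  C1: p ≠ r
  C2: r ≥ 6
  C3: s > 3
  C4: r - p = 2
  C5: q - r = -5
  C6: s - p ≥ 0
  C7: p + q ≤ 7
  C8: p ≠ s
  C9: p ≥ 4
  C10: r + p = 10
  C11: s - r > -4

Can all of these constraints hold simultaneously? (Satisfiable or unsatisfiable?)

One satisfying assignment is p = 4, q = 1, r = 6, s = 5.
For the less obvious constraints — constraint 4: r - p = 2; constraint 5: q - r = -5 — and the others hold by inspection.

Satisfiable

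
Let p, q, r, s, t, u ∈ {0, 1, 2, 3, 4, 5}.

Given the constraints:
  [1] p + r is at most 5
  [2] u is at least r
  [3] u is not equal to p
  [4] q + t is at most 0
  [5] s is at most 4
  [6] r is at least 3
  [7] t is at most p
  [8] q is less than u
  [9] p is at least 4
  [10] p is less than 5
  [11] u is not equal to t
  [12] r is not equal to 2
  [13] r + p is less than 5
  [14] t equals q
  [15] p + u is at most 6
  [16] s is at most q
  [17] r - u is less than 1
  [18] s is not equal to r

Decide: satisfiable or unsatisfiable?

From constraint 9: p ≥ 4. From constraint 6: r ≥ 3. Hence p + r ≥ 7. But constraint 1 requires p + r ≤ 5, and 5 < 7. Contradiction.

Unsatisfiable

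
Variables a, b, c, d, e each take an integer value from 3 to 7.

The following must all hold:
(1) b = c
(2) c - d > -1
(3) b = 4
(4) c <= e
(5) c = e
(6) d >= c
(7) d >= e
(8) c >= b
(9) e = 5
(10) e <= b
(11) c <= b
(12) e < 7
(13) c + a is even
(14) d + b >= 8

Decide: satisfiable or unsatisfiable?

Constraint 3 fixes b = 4 and constraint 9 fixes e = 5. Constraints 1 and 5 give b = c = e, so b = e. But 4 ≠ 5 — contradiction.

Unsatisfiable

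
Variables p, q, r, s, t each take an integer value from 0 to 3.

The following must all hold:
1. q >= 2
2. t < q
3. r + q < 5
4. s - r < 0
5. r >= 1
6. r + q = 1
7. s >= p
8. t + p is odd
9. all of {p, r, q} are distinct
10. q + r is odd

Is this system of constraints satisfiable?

Unsatisfiable

From constraint 5: r ≥ 1. From constraint 1: q ≥ 2. Hence r + q ≥ 3. But constraint 6 requires r + q = 1, and 1 < 3. Contradiction.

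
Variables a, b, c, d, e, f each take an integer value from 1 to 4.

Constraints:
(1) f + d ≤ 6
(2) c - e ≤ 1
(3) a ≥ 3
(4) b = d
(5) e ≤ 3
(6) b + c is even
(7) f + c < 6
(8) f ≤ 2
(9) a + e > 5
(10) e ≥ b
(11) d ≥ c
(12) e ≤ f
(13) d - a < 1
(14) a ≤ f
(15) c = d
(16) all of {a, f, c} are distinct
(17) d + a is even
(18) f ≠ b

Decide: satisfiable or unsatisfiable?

Unsatisfiable

From constraints 3 and 14: f ≥ a and a ≥ 3, so f ≥ 3. From constraint 8: f ≤ 2. But 2 < 3, so no value of f works.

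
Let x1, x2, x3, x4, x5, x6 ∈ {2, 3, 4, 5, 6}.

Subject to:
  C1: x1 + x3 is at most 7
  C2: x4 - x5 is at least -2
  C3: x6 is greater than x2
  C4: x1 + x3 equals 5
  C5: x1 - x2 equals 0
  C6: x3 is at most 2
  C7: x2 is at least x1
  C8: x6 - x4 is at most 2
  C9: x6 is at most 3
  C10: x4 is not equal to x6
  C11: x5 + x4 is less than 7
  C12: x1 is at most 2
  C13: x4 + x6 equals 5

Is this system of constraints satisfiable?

Unsatisfiable

From constraint 12: x1 ≤ 2. From constraint 6: x3 ≤ 2. Hence x1 + x3 ≤ 4. But constraint 4 requires x1 + x3 = 5, and 5 > 4. Contradiction.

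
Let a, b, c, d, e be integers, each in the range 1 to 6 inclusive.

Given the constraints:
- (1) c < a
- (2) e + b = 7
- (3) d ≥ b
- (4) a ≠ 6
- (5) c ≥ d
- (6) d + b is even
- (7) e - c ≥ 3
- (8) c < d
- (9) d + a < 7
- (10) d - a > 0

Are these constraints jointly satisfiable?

Unsatisfiable

Constraints 1, 5, and 10 give a < d, d ≤ c, c < a. Chaining: a < d ≤ c < a, which forces a < a — impossible.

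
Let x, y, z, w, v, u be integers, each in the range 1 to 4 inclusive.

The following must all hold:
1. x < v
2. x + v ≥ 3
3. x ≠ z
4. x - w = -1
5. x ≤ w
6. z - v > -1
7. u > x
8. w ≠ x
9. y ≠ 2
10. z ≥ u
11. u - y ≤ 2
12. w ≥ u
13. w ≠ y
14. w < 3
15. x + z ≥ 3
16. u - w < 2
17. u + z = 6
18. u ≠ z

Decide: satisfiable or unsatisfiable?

Take x = 1, y = 1, z = 4, w = 2, v = 3, u = 2. Then constraint 2: x + v = 4; constraint 4: x - w = -1, and every other listed constraint is also met.

Satisfiable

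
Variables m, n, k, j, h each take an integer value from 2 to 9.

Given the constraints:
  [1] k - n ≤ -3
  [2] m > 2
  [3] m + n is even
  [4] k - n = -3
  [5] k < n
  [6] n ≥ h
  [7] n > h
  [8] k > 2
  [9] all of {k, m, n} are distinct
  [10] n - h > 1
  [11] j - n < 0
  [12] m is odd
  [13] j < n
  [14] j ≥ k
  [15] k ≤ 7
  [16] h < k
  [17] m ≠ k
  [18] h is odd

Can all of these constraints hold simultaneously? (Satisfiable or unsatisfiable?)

Satisfiable

Setting (m, n, k, j, h) = (7, 9, 6, 6, 5) satisfies everything: constraint 1: k - n = -3; constraint 4: k - n = -3, and the others follow.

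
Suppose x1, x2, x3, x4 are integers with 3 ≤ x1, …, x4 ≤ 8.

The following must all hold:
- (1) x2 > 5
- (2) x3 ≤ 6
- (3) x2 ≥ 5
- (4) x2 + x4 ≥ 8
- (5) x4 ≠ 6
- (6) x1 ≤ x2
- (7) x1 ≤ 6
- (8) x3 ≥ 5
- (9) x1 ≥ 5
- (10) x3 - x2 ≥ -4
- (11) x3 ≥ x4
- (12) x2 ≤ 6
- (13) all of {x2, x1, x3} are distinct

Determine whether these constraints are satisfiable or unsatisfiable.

Constraints 2, 3, 7, 8, 9, and 12 confine each of x2, x1, x3 to the 2 values {5, 6}.
Constraint 13 requires all 3 of them to be distinct, but only 2 values are available — impossible by the pigeonhole principle.

Unsatisfiable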